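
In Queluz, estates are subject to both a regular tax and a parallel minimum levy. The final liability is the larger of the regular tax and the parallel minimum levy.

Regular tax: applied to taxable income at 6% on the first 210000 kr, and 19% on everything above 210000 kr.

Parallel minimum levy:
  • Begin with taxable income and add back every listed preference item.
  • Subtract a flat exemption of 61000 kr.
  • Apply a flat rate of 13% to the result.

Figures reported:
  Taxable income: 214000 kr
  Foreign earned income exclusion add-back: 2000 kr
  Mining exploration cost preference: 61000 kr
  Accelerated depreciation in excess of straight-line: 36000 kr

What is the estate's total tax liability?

32760 kr

Regular tax:
  210000 kr × 6% = 12600 kr
  4000 kr × 19% = 760 kr
  → 13360 kr

Parallel minimum levy:
  Adjusted income: 214000 kr + 2000 kr + 61000 kr + 36000 kr = 313000 kr
  Less exemption 61000 kr → base 252000 kr
  252000 kr × 13% = 32760 kr

32760 kr > 13360 kr, so the parallel minimum levy is the binding amount.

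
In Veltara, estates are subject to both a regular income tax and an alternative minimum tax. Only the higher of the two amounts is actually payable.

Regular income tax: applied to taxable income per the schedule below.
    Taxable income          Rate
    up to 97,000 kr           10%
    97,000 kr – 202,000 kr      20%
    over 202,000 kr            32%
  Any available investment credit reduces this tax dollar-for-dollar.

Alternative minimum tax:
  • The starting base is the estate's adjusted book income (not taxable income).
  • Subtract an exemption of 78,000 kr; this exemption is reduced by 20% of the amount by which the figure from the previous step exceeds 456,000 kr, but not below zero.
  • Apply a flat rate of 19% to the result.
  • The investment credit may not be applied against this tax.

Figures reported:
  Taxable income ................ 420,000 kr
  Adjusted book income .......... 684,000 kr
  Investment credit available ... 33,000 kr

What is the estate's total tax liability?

Alternative minimum tax:
  Base (adjusted book income): 684,000 kr
  Exemption: 78,000 kr − 20% × (684,000 kr − 456,000 kr) = 78,000 kr − 45,600 kr = 32,400 kr
  Base: 684,000 kr − 32,400 kr = 651,600 kr
  651,600 kr × 19% = 123,804 kr

Regular income tax:
  97,000 kr × 10% = 9,700 kr
  105,000 kr × 20% = 21,000 kr
  218,000 kr × 32% = 69,760 kr
  → 100,460 kr
  Less investment credit 33,000 kr → 67,460 kr

123,804 kr > 67,460 kr, so the alternative minimum tax is the binding amount.

123,804 kr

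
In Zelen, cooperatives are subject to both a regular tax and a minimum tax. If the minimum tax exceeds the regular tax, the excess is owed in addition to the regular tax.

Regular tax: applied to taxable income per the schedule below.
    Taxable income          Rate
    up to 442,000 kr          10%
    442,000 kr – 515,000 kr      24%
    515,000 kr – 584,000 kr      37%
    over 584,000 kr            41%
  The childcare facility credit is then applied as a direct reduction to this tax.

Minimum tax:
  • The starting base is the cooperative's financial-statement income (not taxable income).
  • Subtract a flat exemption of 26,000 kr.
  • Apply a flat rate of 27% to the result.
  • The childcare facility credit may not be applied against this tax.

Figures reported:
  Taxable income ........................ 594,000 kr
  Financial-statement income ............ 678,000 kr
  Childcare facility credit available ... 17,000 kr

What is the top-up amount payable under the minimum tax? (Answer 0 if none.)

101,690 kr

Regular tax:
  442,000 kr × 10% = 44,200 kr
  73,000 kr × 24% = 17,520 kr
  69,000 kr × 37% = 25,530 kr
  10,000 kr × 41% = 4,100 kr
  → 91,350 kr
  Less childcare facility credit 17,000 kr → 74,350 kr

Minimum tax:
  Base (financial-statement income): 678,000 kr
  Less exemption 26,000 kr → base 652,000 kr
  652,000 kr × 27% = 176,040 kr

Excess of minimum tax over regular tax: 176,040 kr − 74,350 kr = 101,690 kr.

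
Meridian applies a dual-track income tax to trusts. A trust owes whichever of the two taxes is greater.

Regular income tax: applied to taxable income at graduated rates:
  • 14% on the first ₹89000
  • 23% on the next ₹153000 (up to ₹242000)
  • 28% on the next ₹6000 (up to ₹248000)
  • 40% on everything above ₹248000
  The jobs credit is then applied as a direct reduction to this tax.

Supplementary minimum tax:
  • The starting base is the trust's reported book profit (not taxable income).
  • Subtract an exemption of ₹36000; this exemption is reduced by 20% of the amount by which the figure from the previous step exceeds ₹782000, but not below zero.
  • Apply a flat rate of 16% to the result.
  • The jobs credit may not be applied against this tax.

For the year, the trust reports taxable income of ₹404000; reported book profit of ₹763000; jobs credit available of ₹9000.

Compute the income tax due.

₹116320

Regular income tax:
  ₹89000 × 14% = ₹12460
  ₹153000 × 23% = ₹35190
  ₹6000 × 28% = ₹1680
  ₹156000 × 40% = ₹62400
  → ₹111730
  Less jobs credit ₹9000 → ₹102730

Supplementary minimum tax:
  Base (reported book profit): ₹763000
  Exemption: ₹763000 ≤ ₹782000, so full ₹36000 applies
  Base: ₹763000 − ₹36000 = ₹727000
  ₹727000 × 16% = ₹116320

₹116320 > ₹102730, so the supplementary minimum tax is the binding amount.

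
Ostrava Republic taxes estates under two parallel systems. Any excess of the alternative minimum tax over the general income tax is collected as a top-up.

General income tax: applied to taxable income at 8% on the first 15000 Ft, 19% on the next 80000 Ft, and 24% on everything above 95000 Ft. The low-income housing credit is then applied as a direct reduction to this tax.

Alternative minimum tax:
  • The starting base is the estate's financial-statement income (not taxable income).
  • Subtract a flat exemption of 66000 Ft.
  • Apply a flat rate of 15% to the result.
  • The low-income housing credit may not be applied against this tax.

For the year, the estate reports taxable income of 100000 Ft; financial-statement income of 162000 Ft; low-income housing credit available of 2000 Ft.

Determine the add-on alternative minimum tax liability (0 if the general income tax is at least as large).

General income tax:
  15000 Ft × 8% = 1200 Ft
  80000 Ft × 19% = 15200 Ft
  5000 Ft × 24% = 1200 Ft
  → 17600 Ft
  Less low-income housing credit 2000 Ft → 15600 Ft

Alternative minimum tax:
  Base (financial-statement income): 162000 Ft
  Less exemption 66000 Ft → base 96000 Ft
  96000 Ft × 15% = 14400 Ft

14400 Ft ≤ 15600 Ft, so no add-on is due.

0 Ft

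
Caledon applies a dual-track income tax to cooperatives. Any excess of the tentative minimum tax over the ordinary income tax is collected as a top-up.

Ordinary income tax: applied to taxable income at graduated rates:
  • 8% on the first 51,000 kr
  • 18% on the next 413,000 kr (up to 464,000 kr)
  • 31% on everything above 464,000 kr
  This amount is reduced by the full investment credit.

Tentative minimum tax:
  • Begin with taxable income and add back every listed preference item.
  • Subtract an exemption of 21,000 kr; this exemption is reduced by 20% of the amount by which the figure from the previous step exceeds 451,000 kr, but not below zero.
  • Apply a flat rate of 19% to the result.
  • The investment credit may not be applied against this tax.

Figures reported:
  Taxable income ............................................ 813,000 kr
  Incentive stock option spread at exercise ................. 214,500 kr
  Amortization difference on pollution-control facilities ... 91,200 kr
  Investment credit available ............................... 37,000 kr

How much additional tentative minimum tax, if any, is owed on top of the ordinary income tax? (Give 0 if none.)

62,943 kr

Ordinary income tax:
  51,000 kr × 8% = 4,080 kr
  413,000 kr × 18% = 74,340 kr
  349,000 kr × 31% = 108,190 kr
  → 186,610 kr
  Less investment credit 37,000 kr → 149,610 kr

Tentative minimum tax:
  Adjusted income: 813,000 kr + 214,500 kr + 91,200 kr = 1,118,700 kr
  Exemption: 20% × (1,118,700 kr − 451,000 kr) = 133,540 kr ≥ 21,000 kr, so the exemption is fully phased out
  Base: 1,118,700 kr − 0 kr = 1,118,700 kr
  1,118,700 kr × 19% = 212,553 kr

Excess of tentative minimum tax over ordinary income tax: 212,553 kr − 149,610 kr = 62,943 kr.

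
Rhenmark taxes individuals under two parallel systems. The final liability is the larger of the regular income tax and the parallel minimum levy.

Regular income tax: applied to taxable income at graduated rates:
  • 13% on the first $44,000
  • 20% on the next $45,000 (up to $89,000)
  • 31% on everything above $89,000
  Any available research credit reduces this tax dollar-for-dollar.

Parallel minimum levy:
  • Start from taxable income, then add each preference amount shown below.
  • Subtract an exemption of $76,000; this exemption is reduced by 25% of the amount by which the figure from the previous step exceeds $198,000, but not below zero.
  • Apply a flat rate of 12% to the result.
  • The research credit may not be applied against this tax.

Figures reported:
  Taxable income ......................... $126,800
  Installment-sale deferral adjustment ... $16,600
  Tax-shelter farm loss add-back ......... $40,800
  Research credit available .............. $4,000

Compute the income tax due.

$22,438

Regular income tax:
  $44,000 × 13% = $5,720
  $45,000 × 20% = $9,000
  $37,800 × 31% = $11,718
  → $26,438
  Less research credit $4,000 → $22,438

Parallel minimum levy:
  Adjusted income: $126,800 + $16,600 + $40,800 = $184,200
  Exemption: $184,200 ≤ $198,000, so full $76,000 applies
  Base: $184,200 − $76,000 = $108,200
  $108,200 × 12% = $12,984

$22,438 > $12,984, so the regular income tax governs.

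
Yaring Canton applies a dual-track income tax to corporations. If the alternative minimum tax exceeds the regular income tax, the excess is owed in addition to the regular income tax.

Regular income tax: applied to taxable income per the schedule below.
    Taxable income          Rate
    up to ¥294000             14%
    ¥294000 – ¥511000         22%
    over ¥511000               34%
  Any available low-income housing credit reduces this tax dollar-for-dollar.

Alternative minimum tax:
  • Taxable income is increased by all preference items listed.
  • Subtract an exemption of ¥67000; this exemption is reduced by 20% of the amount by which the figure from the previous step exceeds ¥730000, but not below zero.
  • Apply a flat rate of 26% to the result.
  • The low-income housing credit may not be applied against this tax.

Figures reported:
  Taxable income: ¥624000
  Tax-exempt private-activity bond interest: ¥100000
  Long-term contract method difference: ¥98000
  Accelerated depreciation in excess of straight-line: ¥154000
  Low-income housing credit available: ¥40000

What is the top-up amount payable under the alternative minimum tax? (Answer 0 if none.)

Regular income tax:
  ¥294000 × 14% = ¥41160
  ¥217000 × 22% = ¥47740
  ¥113000 × 34% = ¥38420
  → ¥127320
  Less low-income housing credit ¥40000 → ¥87320

Alternative minimum tax:
  Adjusted income: ¥624000 + ¥100000 + ¥98000 + ¥154000 = ¥976000
  Exemption: ¥67000 − 20% × (¥976000 − ¥730000) = ¥67000 − ¥49200 = ¥17800
  Base: ¥976000 − ¥17800 = ¥958200
  ¥958200 × 26% = ¥249132

Excess of alternative minimum tax over regular income tax: ¥249132 − ¥87320 = ¥161812.

¥161812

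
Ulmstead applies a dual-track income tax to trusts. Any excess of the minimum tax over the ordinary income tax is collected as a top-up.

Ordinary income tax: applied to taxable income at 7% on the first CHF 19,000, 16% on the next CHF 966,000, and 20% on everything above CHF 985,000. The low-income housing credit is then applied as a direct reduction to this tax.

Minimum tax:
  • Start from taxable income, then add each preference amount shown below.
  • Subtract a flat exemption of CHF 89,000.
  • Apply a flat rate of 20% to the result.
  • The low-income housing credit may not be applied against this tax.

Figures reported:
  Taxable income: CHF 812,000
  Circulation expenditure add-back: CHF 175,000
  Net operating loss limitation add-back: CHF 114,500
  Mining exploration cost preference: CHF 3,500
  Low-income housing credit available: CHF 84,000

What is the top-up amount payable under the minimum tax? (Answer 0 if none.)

Minimum tax:
  Adjusted income: CHF 812,000 + CHF 175,000 + CHF 114,500 + CHF 3,500 = CHF 1,105,000
  Less exemption CHF 89,000 → base CHF 1,016,000
  CHF 1,016,000 × 20% = CHF 203,200

Ordinary income tax:
  CHF 19,000 × 7% = CHF 1,330
  CHF 793,000 × 16% = CHF 126,880
  → CHF 128,210
  Less low-income housing credit CHF 84,000 → CHF 44,210

Excess of minimum tax over ordinary income tax: CHF 203,200 − CHF 44,210 = CHF 158,990.

CHF 158,990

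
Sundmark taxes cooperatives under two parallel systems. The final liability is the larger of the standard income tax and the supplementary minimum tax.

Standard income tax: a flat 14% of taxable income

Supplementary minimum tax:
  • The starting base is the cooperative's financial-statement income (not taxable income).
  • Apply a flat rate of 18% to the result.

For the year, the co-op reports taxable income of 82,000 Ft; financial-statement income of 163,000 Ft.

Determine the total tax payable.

Supplementary minimum tax:
  Base (financial-statement income): 163,000 Ft
  163,000 Ft × 18% = 29,340 Ft

Standard income tax:
  82,000 Ft × 14% = 11,480 Ft

29,340 Ft > 11,480 Ft, so the supplementary minimum tax is the binding amount.

29,340 Ft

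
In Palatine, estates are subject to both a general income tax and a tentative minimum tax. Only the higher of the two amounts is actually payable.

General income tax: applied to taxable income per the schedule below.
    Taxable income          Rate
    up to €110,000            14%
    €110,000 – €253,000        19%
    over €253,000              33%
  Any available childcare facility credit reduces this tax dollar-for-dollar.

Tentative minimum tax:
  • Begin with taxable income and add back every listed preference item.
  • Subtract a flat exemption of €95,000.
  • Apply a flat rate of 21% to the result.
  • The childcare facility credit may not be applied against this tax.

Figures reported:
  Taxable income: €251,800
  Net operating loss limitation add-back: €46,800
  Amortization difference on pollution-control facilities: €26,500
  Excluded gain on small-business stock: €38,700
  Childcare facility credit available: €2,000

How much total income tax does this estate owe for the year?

€56,448

General income tax:
  €110,000 × 14% = €15,400
  €141,800 × 19% = €26,942
  → €42,342
  Less childcare facility credit €2,000 → €40,342

Tentative minimum tax:
  Adjusted income: €251,800 + €46,800 + €26,500 + €38,700 = €363,800
  Less exemption €95,000 → base €268,800
  €268,800 × 21% = €56,448

€56,448 > €40,342, so the tentative minimum tax is the binding amount.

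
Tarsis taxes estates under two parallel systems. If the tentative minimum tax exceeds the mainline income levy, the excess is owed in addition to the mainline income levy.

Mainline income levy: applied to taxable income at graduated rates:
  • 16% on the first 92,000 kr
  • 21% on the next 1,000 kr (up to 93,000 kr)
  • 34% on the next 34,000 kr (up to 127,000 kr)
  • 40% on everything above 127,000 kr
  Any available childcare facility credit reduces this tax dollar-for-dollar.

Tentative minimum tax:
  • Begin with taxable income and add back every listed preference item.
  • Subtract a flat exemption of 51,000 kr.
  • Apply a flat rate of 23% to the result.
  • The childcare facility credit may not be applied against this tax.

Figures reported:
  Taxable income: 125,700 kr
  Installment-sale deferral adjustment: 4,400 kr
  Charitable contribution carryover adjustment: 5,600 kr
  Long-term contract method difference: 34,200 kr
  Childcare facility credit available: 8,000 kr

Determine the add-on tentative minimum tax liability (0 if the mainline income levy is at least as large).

Tentative minimum tax:
  Adjusted income: 125,700 kr + 4,400 kr + 5,600 kr + 34,200 kr = 169,900 kr
  Less exemption 51,000 kr → base 118,900 kr
  118,900 kr × 23% = 27,347 kr

Mainline income levy:
  92,000 kr × 16% = 14,720 kr
  1,000 kr × 21% = 210 kr
  32,700 kr × 34% = 11,118 kr
  → 26,048 kr
  Less childcare facility credit 8,000 kr → 18,048 kr

Excess of tentative minimum tax over mainline income levy: 27,347 kr − 18,048 kr = 9,299 kr.

9,299 kr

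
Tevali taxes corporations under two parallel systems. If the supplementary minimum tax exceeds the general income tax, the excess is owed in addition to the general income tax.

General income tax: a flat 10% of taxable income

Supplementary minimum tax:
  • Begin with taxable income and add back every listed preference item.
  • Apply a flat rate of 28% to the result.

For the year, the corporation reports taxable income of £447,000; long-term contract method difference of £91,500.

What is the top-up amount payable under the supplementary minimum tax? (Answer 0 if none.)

Supplementary minimum tax:
  Adjusted income: £447,000 + £91,500 = £538,500
  £538,500 × 28% = £150,780

General income tax:
  £447,000 × 10% = £44,700

Excess of supplementary minimum tax over general income tax: £150,780 − £44,700 = £106,080.

£106,080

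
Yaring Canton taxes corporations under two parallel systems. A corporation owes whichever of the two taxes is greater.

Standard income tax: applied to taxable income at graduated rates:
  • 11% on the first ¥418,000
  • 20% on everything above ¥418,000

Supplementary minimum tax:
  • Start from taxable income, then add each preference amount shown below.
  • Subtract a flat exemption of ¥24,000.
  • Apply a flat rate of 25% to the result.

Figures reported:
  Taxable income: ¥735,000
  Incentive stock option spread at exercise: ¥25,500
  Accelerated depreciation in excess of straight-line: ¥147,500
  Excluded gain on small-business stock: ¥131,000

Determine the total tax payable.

¥253,750

Supplementary minimum tax:
  Adjusted income: ¥735,000 + ¥25,500 + ¥147,500 + ¥131,000 = ¥1,039,000
  Less exemption ¥24,000 → base ¥1,015,000
  ¥1,015,000 × 25% = ¥253,750

Standard income tax:
  ¥418,000 × 11% = ¥45,980
  ¥317,000 × 20% = ¥63,400
  → ¥109,380

¥253,750 > ¥109,380, so the supplementary minimum tax is the binding amount.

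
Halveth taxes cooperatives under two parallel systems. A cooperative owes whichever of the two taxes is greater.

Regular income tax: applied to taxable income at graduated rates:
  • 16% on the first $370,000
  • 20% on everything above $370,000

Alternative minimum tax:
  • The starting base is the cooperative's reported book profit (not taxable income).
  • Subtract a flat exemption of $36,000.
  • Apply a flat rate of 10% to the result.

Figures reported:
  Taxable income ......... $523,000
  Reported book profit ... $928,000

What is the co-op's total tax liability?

$89,800

Alternative minimum tax:
  Base (reported book profit): $928,000
  Less exemption $36,000 → base $892,000
  $892,000 × 10% = $89,200

Regular income tax:
  $370,000 × 16% = $59,200
  $153,000 × 20% = $30,600
  → $89,800

$89,800 > $89,200, so the regular income tax governs.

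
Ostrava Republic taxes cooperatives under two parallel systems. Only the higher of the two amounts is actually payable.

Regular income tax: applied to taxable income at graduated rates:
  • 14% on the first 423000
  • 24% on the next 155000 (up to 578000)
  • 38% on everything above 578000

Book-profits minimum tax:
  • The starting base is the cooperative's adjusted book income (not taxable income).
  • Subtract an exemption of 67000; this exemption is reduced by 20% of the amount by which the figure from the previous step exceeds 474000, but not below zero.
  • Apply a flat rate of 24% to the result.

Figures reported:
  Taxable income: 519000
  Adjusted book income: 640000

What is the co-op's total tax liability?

Regular income tax:
  423000 × 14% = 59220
  96000 × 24% = 23040
  → 82260

Book-profits minimum tax:
  Base (adjusted book income): 640000
  Exemption: 67000 − 20% × (640000 − 474000) = 67000 − 33200 = 33800
  Base: 640000 − 33800 = 606200
  606200 × 24% = 145488

145488 > 82260, so the book-profits minimum tax is the binding amount.

145488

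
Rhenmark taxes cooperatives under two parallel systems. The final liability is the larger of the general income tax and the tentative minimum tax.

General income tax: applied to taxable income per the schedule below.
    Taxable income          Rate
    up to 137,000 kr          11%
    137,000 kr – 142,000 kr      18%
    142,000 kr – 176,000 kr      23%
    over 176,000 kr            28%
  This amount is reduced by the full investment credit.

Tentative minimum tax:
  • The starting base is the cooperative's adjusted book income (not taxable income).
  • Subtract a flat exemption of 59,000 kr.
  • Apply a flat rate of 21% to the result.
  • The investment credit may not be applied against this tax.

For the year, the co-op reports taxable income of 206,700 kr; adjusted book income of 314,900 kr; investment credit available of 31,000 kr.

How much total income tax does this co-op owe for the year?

General income tax:
  137,000 kr × 11% = 15,070 kr
  5,000 kr × 18% = 900 kr
  34,000 kr × 23% = 7,820 kr
  30,700 kr × 28% = 8,596 kr
  → 32,386 kr
  Less investment credit 31,000 kr → 1,386 kr

Tentative minimum tax:
  Base (adjusted book income): 314,900 kr
  Less exemption 59,000 kr → base 255,900 kr
  255,900 kr × 21% = 53,739 kr

53,739 kr > 1,386 kr, so the tentative minimum tax is the binding amount.

53,739 kr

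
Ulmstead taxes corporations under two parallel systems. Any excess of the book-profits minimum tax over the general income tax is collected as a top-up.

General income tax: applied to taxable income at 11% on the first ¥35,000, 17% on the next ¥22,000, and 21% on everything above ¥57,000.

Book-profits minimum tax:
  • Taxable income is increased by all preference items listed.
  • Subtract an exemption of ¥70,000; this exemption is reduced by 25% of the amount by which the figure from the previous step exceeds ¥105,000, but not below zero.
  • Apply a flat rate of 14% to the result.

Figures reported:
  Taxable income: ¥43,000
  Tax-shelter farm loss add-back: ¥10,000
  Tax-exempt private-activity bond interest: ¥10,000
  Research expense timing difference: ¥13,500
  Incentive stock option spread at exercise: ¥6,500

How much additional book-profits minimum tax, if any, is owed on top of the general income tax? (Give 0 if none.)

General income tax:
  ¥35,000 × 11% = ¥3,850
  ¥8,000 × 17% = ¥1,360
  → ¥5,210

Book-profits minimum tax:
  Adjusted income: ¥43,000 + ¥10,000 + ¥10,000 + ¥13,500 + ¥6,500 = ¥83,000
  Exemption: ¥83,000 ≤ ¥105,000, so full ¥70,000 applies
  Base: ¥83,000 − ¥70,000 = ¥13,000
  ¥13,000 × 14% = ¥1,820

¥1,820 ≤ ¥5,210, so no add-on is due.

¥0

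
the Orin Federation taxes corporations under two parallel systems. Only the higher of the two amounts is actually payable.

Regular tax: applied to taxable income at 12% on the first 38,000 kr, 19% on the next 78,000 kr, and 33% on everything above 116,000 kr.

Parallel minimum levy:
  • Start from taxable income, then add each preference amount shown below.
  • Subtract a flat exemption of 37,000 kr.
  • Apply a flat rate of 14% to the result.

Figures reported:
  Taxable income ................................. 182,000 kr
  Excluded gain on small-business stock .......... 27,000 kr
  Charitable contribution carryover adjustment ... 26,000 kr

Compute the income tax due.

Parallel minimum levy:
  Adjusted income: 182,000 kr + 27,000 kr + 26,000 kr = 235,000 kr
  Less exemption 37,000 kr → base 198,000 kr
  198,000 kr × 14% = 27,720 kr

Regular tax:
  38,000 kr × 12% = 4,560 kr
  78,000 kr × 19% = 14,820 kr
  66,000 kr × 33% = 21,780 kr
  → 41,160 kr

41,160 kr > 27,720 kr, so the regular tax governs.

41,160 kr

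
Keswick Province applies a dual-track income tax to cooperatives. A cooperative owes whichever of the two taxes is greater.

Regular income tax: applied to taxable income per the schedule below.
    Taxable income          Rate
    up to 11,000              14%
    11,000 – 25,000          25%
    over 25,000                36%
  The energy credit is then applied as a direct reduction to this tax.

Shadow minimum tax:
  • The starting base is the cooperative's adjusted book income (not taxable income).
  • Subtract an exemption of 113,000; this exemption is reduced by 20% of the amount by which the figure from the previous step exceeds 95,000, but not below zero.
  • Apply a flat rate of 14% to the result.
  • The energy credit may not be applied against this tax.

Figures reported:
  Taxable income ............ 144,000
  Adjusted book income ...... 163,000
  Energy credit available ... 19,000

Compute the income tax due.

Regular income tax:
  11,000 × 14% = 1,540
  14,000 × 25% = 3,500
  119,000 × 36% = 42,840
  → 47,880
  Less energy credit 19,000 → 28,880

Shadow minimum tax:
  Base (adjusted book income): 163,000
  Exemption: 113,000 − 20% × (163,000 − 95,000) = 113,000 − 13,600 = 99,400
  Base: 163,000 − 99,400 = 63,600
  63,600 × 14% = 8,904

28,880 > 8,904, so the regular income tax governs.

28,880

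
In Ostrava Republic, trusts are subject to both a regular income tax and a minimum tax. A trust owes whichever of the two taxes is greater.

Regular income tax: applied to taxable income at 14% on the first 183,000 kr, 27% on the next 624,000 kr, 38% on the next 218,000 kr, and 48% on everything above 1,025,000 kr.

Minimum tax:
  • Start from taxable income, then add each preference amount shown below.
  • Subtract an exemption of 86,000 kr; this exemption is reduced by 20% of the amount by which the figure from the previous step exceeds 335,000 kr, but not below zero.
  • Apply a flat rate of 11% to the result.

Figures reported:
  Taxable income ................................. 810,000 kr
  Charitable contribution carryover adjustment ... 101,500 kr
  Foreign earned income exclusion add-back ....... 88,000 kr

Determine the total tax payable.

Regular income tax:
  183,000 kr × 14% = 25,620 kr
  624,000 kr × 27% = 168,480 kr
  3,000 kr × 38% = 1,140 kr
  → 195,240 kr

Minimum tax:
  Adjusted income: 810,000 kr + 101,500 kr + 88,000 kr = 999,500 kr
  Exemption: 20% × (999,500 kr − 335,000 kr) = 132,900 kr ≥ 86,000 kr, so the exemption is fully phased out
  Base: 999,500 kr − 0 kr = 999,500 kr
  999,500 kr × 11% = 109,945 kr

195,240 kr > 109,945 kr, so the regular income tax governs.

195,240 kr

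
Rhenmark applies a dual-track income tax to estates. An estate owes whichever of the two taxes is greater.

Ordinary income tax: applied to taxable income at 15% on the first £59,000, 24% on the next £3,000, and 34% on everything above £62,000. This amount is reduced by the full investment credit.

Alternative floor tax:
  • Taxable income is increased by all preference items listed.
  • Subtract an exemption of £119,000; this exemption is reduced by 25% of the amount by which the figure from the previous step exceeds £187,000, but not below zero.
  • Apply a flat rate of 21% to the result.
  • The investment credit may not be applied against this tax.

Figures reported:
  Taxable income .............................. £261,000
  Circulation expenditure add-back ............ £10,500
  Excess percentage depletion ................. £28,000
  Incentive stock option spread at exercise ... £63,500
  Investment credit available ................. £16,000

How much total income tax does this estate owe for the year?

£61,230

Alternative floor tax:
  Adjusted income: £261,000 + £10,500 + £28,000 + £63,500 = £363,000
  Exemption: £119,000 − 25% × (£363,000 − £187,000) = £119,000 − £44,000 = £75,000
  Base: £363,000 − £75,000 = £288,000
  £288,000 × 21% = £60,480

Ordinary income tax:
  £59,000 × 15% = £8,850
  £3,000 × 24% = £720
  £199,000 × 34% = £67,660
  → £77,230
  Less investment credit £16,000 → £61,230

£61,230 > £60,480, so the ordinary income tax governs.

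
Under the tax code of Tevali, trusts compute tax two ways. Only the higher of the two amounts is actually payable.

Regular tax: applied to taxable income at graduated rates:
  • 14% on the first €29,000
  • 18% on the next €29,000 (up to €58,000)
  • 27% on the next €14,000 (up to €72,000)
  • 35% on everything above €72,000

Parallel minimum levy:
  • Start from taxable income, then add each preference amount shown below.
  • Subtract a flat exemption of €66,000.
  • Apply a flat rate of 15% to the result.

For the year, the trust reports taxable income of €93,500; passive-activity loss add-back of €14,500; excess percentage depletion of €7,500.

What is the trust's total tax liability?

Parallel minimum levy:
  Adjusted income: €93,500 + €14,500 + €7,500 = €115,500
  Less exemption €66,000 → base €49,500
  €49,500 × 15% = €7,425

Regular tax:
  €29,000 × 14% = €4,060
  €29,000 × 18% = €5,220
  €14,000 × 27% = €3,780
  €21,500 × 35% = €7,525
  → €20,585

€20,585 > €7,425, so the regular tax governs.

€20,585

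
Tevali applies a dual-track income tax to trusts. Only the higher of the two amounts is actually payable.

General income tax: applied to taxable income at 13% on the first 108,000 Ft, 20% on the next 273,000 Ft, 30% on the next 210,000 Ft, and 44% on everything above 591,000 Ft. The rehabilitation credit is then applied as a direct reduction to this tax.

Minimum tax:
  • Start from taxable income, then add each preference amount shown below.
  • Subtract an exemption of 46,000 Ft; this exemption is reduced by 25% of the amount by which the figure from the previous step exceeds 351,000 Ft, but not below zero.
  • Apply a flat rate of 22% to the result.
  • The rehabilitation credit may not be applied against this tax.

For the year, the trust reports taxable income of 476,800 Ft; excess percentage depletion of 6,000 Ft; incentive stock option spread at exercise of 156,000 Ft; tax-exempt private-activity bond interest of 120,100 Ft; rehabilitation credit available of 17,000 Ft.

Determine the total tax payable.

166,958 Ft

Minimum tax:
  Adjusted income: 476,800 Ft + 6,000 Ft + 156,000 Ft + 120,100 Ft = 758,900 Ft
  Exemption: 25% × (758,900 Ft − 351,000 Ft) = 101,975 Ft ≥ 46,000 Ft, so the exemption is fully phased out
  Base: 758,900 Ft − 0 Ft = 758,900 Ft
  758,900 Ft × 22% = 166,958 Ft

General income tax:
  108,000 Ft × 13% = 14,040 Ft
  273,000 Ft × 20% = 54,600 Ft
  95,800 Ft × 30% = 28,740 Ft
  → 97,380 Ft
  Less rehabilitation credit 17,000 Ft → 80,380 Ft

166,958 Ft > 80,380 Ft, so the minimum tax is the binding amount.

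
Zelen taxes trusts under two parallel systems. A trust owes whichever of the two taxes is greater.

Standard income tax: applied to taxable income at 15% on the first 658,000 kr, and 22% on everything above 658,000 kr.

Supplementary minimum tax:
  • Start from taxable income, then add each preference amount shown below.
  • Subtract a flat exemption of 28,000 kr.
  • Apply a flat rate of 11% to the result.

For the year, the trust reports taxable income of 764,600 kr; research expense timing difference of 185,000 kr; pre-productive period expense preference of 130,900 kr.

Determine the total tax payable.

122,152 kr

Supplementary minimum tax:
  Adjusted income: 764,600 kr + 185,000 kr + 130,900 kr = 1,080,500 kr
  Less exemption 28,000 kr → base 1,052,500 kr
  1,052,500 kr × 11% = 115,775 kr

Standard income tax:
  658,000 kr × 15% = 98,700 kr
  106,600 kr × 22% = 23,452 kr
  → 122,152 kr

122,152 kr > 115,775 kr, so the standard income tax governs.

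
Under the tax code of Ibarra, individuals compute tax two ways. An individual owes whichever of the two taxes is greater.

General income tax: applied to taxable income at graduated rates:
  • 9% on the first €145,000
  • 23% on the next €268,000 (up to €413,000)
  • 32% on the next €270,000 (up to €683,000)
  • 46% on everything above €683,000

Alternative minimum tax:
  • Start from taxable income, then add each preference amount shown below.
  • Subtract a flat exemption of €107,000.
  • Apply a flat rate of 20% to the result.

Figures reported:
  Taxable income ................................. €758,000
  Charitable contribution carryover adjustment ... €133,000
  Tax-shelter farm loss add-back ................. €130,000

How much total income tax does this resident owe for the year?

General income tax:
  €145,000 × 9% = €13,050
  €268,000 × 23% = €61,640
  €270,000 × 32% = €86,400
  €75,000 × 46% = €34,500
  → €195,590

Alternative minimum tax:
  Adjusted income: €758,000 + €133,000 + €130,000 = €1,021,000
  Less exemption €107,000 → base €914,000
  €914,000 × 20% = €182,800

€195,590 > €182,800, so the general income tax governs.

€195,590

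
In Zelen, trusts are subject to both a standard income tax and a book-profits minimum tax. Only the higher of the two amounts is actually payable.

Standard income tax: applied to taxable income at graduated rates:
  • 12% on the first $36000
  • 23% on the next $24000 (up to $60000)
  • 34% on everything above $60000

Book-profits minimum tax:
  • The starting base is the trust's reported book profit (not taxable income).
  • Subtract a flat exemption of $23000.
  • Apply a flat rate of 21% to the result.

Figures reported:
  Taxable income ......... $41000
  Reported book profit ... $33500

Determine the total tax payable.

Standard income tax:
  $36000 × 12% = $4320
  $5000 × 23% = $1150
  → $5470

Book-profits minimum tax:
  Base (reported book profit): $33500
  Less exemption $23000 → base $10500
  $10500 × 21% = $2205

$5470 > $2205, so the standard income tax governs.

$5470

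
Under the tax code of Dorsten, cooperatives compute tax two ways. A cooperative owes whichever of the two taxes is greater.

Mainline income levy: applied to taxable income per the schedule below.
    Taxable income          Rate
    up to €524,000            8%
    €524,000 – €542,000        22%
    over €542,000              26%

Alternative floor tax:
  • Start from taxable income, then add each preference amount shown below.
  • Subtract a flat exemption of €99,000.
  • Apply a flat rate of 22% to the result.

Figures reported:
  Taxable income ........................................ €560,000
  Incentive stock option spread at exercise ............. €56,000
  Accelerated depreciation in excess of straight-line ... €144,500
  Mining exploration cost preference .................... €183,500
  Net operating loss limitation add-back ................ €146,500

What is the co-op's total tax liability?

€218,130

Alternative floor tax:
  Adjusted income: €560,000 + €56,000 + €144,500 + €183,500 + €146,500 = €1,090,500
  Less exemption €99,000 → base €991,500
  €991,500 × 22% = €218,130

Mainline income levy:
  €524,000 × 8% = €41,920
  €18,000 × 22% = €3,960
  €18,000 × 26% = €4,680
  → €50,560

€218,130 > €50,560, so the alternative floor tax is the binding amount.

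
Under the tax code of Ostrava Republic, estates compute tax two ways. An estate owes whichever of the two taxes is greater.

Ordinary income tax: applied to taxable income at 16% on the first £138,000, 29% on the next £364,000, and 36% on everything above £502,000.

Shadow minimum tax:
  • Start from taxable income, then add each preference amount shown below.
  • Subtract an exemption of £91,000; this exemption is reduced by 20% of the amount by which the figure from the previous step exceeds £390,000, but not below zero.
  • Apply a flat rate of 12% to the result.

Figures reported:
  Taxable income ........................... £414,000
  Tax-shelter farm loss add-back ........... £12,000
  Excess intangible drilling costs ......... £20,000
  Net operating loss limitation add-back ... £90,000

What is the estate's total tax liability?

Shadow minimum tax:
  Adjusted income: £414,000 + £12,000 + £20,000 + £90,000 = £536,000
  Exemption: £91,000 − 20% × (£536,000 − £390,000) = £91,000 − £29,200 = £61,800
  Base: £536,000 − £61,800 = £474,200
  £474,200 × 12% = £56,904

Ordinary income tax:
  £138,000 × 16% = £22,080
  £276,000 × 29% = £80,040
  → £102,120

£102,120 > £56,904, so the ordinary income tax governs.

£102,120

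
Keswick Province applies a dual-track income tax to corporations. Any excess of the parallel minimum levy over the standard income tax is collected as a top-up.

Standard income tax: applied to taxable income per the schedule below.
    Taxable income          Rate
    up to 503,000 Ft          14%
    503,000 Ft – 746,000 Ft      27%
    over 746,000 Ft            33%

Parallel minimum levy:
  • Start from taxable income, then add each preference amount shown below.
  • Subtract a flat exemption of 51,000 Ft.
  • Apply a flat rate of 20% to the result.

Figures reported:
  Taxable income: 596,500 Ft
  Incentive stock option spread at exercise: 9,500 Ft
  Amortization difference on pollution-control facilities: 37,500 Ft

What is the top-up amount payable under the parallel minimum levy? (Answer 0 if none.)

22,835 Ft

Parallel minimum levy:
  Adjusted income: 596,500 Ft + 9,500 Ft + 37,500 Ft = 643,500 Ft
  Less exemption 51,000 Ft → base 592,500 Ft
  592,500 Ft × 20% = 118,500 Ft

Standard income tax:
  503,000 Ft × 14% = 70,420 Ft
  93,500 Ft × 27% = 25,245 Ft
  → 95,665 Ft

Excess of parallel minimum levy over standard income tax: 118,500 Ft − 95,665 Ft = 22,835 Ft.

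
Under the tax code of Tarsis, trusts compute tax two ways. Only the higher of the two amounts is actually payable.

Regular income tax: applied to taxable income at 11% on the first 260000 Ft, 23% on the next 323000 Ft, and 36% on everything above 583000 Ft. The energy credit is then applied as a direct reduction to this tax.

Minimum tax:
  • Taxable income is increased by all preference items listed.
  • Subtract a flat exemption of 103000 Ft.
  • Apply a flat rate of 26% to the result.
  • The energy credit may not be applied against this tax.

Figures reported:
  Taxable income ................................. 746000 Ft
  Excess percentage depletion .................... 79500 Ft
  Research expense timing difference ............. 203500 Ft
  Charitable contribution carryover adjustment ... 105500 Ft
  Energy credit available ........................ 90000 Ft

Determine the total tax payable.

Minimum tax:
  Adjusted income: 746000 Ft + 79500 Ft + 203500 Ft + 105500 Ft = 1134500 Ft
  Less exemption 103000 Ft → base 1031500 Ft
  1031500 Ft × 26% = 268190 Ft

Regular income tax:
  260000 Ft × 11% = 28600 Ft
  323000 Ft × 23% = 74290 Ft
  163000 Ft × 36% = 58680 Ft
  → 161570 Ft
  Less energy credit 90000 Ft → 71570 Ft

268190 Ft > 71570 Ft, so the minimum tax is the binding amount.

268190 Ft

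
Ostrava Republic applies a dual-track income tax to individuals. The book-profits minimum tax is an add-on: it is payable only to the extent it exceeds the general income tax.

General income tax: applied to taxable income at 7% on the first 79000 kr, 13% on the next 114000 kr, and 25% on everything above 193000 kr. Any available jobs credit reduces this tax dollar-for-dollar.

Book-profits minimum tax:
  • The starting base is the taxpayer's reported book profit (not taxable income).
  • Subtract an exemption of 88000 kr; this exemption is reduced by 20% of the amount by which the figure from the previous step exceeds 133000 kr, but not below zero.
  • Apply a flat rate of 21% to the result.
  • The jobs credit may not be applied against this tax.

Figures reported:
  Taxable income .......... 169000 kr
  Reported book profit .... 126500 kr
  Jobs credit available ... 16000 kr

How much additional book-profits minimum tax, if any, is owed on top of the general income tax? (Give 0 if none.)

General income tax:
  79000 kr × 7% = 5530 kr
  90000 kr × 13% = 11700 kr
  → 17230 kr
  Less jobs credit 16000 kr → 1230 kr

Book-profits minimum tax:
  Base (reported book profit): 126500 kr
  Exemption: 126500 kr ≤ 133000 kr, so full 88000 kr applies
  Base: 126500 kr − 88000 kr = 38500 kr
  38500 kr × 21% = 8085 kr

Excess of book-profits minimum tax over general income tax: 8085 kr − 1230 kr = 6855 kr.

6855 kr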